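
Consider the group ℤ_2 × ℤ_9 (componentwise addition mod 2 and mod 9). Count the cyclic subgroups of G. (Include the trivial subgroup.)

6

Group the elements of G by the cyclic subgroup they generate; each cyclic subgroup of order d accounts for φ(d) elements.
Cyclic subgroups by order — order 1: 1; order 2: 1; order 3: 1; order 6: 1; order 9: 1; order 18: 1.
Total: 6.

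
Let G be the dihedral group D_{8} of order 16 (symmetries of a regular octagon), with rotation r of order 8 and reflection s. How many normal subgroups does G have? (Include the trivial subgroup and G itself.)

7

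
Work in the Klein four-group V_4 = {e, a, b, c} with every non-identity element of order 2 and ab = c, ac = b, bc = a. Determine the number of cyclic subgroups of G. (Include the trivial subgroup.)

4

Group the elements of G by the cyclic subgroup they generate; each cyclic subgroup of order d accounts for φ(d) elements.
Cyclic subgroups by order — order 1: 1; order 2: 3.
Total: 4.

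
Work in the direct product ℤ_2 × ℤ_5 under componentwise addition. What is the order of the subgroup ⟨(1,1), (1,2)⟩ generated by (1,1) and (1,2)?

|⟨(1,1)⟩| = 10 and |⟨(1,2)⟩| = 10, so |H| is a multiple of lcm(10, 10) = 10 and divides |G| = 10.
Closing {(1,1), (1,2)} under the group operation gives all of G, so |H| = 10.

10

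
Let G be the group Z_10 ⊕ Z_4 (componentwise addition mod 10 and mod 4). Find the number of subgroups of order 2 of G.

|G| = 40 and 2 | 40, so subgroups of order 2 are possible by Lagrange.
The subgroups of order 2 are: {(0,0), (0,2)}; {(0,0), (5,0)}; {(0,0), (5,2)}.
So G has 3 subgroups of order 2.

3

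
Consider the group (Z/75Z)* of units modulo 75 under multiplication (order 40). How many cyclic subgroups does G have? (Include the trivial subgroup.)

Each element a generates a cyclic subgroup ⟨a⟩; distinct elements may generate the same one (a cyclic group of order d has φ(d) generators).
Cyclic subgroups by order — order 1: 1; order 2: 3; order 4: 2; order 5: 1; order 10: 3; order 20: 2.
Total: 12.

12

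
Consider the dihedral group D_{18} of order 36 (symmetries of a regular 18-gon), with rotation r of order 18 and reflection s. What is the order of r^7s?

Computing powers of r^7s: the smallest k with (r^7s)^k = e is k = 2.

2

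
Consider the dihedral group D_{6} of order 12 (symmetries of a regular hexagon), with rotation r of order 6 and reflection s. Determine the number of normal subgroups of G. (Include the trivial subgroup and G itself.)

7

G has 16 subgroups. Checking conjugation-invariance by order — order 1: 1/1 normal; order 2: 1/7 normal; order 3: 1/1 normal; order 4: 0/3 normal; order 6: 3/3 normal; order 12: 1/1 normal.
Total normal subgroups: 7.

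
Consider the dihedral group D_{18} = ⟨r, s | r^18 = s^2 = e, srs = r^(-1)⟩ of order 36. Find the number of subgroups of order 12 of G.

|G| = 36 and 12 | 36, so subgroups of order 12 are possible by Lagrange.
The subgroups of order 12 are: {e, r^3, r^6, r^9, r^12, r^15, rs, r^4s, r^7s, r^10s, r^13s, r^16s}; {e, r^3, r^6, r^9, r^12, r^15, r^2s, r^5s, r^8s, r^11s, r^14s, r^17s}; {e, r^3, r^6, r^9, r^12, r^15, s, r^3s, r^6s, r^9s, r^12s, r^15s}.
So G has 3 subgroups of order 12.

3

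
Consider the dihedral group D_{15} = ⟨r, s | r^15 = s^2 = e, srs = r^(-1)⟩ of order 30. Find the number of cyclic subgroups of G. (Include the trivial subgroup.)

19

A cyclic subgroup of order d is generated by each of its φ(d) elements of order d, so the cyclic subgroups of order d number (#elements of order d)/φ(d).
Cyclic subgroups by order — order 1: 1; order 2: 15; order 3: 1; order 5: 1; order 15: 1.
Total: 19.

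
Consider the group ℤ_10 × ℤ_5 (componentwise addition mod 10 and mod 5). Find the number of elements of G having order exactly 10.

An element (a,b) has order lcm(ord(a), ord(b)); count pairs with lcm equal to 10.
Enumerating gives 24 such elements.

24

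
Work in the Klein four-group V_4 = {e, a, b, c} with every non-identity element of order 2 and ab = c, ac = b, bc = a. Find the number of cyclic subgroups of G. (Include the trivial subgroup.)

4

A cyclic subgroup of order d is generated by each of its φ(d) elements of order d, so the cyclic subgroups of order d number (#elements of order d)/φ(d).
Cyclic subgroups by order — order 1: 1; order 2: 3.
Total: 4.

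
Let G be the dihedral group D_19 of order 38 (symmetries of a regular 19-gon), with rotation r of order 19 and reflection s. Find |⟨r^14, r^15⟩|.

|⟨r^14⟩| = 19 and |⟨r^15⟩| = 19, so |H| is a multiple of lcm(19, 19) = 19 and divides |G| = 38.
Closing under the operation: H = {e, r, r^2, r^3, r^4, r^5, r^6, r^7, r^8, r^9, r^10, r^11, r^12, r^13, r^14, r^15, r^16, r^17, r^18}, so |H| = 19.

19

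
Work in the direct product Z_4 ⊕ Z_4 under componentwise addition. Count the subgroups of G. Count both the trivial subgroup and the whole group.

15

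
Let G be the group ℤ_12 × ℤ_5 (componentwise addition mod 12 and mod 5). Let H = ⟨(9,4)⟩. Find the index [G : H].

3

|⟨(9,4)⟩| = 20 and |G| = 60.
By Lagrange, [G : H] = |G|/|H| = 60/20 = 3.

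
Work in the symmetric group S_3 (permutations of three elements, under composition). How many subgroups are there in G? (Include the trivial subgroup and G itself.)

|G| = 6, so by Lagrange every subgroup order divides 6. Divisors: 1, 2, 3, 6.
Subgroups by order — order 1: 1; order 2: 3; order 3: 1; order 6: 1.
Total: 1 + 3 + 1 + 1 = 6.

6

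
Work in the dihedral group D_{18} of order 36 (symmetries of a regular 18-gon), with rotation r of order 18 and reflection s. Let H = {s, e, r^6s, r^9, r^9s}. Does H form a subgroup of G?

No

|H| = 5 does not divide |G| = 36, so by Lagrange H is not a subgroup.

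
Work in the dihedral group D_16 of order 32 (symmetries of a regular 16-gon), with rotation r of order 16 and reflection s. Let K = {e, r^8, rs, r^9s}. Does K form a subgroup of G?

Yes

|K| = 4 divides |G| = 32, consistent with Lagrange.
K contains the identity, every element's inverse is in K, and K is closed under ·: it is a subgroup.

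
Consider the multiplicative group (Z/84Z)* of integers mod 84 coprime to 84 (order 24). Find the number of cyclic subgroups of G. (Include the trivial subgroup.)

16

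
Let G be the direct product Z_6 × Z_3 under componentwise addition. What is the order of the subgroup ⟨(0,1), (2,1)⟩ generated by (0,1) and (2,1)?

|⟨(0,1)⟩| = 3 and |⟨(2,1)⟩| = 3, so |H| is a multiple of lcm(3, 3) = 3 and divides |G| = 18.
Closing under the operation: H = {(0,0), (0,1), (0,2), (2,0), (2,1), (2,2), (4,0), (4,1), (4,2)}, so |H| = 9.

9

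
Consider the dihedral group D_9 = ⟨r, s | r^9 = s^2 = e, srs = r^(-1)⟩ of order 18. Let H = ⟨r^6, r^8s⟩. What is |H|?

|⟨r^6⟩| = 3 and |⟨r^8s⟩| = 2, so |H| is a multiple of lcm(3, 2) = 6 and divides |G| = 18.
Closing under the operation: H = {e, r^3, r^6, r^2s, r^5s, r^8s}, so |H| = 6.

6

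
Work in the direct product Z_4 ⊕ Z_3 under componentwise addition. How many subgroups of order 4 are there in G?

1

|G| = 12 and 4 | 12, so subgroups of order 4 are possible by Lagrange.
The subgroups of order 4 are: {(0,0), (1,0), (2,0), (3,0)}.
So G has 1 subgroup of order 4.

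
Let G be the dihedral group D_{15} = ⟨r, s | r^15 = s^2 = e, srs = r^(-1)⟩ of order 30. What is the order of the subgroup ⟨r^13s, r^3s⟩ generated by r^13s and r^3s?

6

|⟨r^13s⟩| = 2 and |⟨r^3s⟩| = 2, so |H| is a multiple of lcm(2, 2) = 2 and divides |G| = 30.
Closing under the operation: H = {e, r^5, r^10, r^3s, r^8s, r^13s}, so |H| = 6.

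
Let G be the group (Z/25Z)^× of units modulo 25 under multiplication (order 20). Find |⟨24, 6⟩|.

|⟨24⟩| = 2 and |⟨6⟩| = 5, so |H| is a multiple of lcm(2, 5) = 10 and divides |G| = 20.
Closing under the operation: H = {1, 4, 6, 9, 11, 14, 16, 19, 21, 24}, so |H| = 10.

10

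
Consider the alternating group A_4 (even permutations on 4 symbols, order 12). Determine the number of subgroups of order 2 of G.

3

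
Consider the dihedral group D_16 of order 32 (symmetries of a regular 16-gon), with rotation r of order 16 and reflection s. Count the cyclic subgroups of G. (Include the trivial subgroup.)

Group the elements of G by the cyclic subgroup they generate; each cyclic subgroup of order d accounts for φ(d) elements.
Cyclic subgroups by order — order 1: 1; order 2: 17; order 4: 1; order 8: 1; order 16: 1.
Total: 21.

21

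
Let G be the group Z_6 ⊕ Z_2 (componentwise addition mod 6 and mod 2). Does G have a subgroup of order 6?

6 | 12. A subgroup of order 6 is {(0,0), (0,1), (2,0), (2,1), (4,0), (4,1)}.

Yes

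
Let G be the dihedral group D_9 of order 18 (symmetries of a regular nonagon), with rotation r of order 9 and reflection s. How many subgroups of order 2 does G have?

9

|G| = 18 and 2 | 18, so subgroups of order 2 are possible by Lagrange.
The subgroups of order 2 are: {e, r^2s}; {e, r^3s}; {e, r^4s}; {e, r^5s}; … (9 in all).
So G has 9 subgroups of order 2.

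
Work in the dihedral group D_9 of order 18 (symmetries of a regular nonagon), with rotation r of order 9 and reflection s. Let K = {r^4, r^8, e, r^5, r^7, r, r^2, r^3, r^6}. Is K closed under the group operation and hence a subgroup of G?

Yes

|K| = 9 divides |G| = 18, consistent with Lagrange.
K contains the identity, every element's inverse is in K, and K is closed under ·: it is a subgroup.
In fact K = ⟨r^4⟩.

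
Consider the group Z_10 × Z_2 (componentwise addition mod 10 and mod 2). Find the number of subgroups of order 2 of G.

|G| = 20 and 2 | 20, so subgroups of order 2 are possible by Lagrange.
The subgroups of order 2 are: {(0,0), (0,1)}; {(0,0), (5,0)}; {(0,0), (5,1)}.
So G has 3 subgroups of order 2.

3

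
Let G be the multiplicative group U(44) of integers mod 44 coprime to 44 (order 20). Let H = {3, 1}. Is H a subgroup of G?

No

3 ∈ H but its inverse 15 ∉ H, so H is not a subgroup.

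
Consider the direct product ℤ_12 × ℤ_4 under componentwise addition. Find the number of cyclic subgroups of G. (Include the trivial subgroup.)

20

A cyclic subgroup of order d is generated by each of its φ(d) elements of order d, so the cyclic subgroups of order d number (#elements of order d)/φ(d).
Cyclic subgroups by order — order 1: 1; order 2: 3; order 3: 1; order 4: 6; order 6: 3; order 12: 6.
Total: 20.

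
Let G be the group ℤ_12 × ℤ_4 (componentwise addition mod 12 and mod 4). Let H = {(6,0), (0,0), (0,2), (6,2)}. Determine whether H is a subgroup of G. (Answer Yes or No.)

|H| = 4 divides |G| = 48, consistent with Lagrange.
H contains the identity, every element's inverse is in H, and H is closed under +: it is a subgroup.

Yes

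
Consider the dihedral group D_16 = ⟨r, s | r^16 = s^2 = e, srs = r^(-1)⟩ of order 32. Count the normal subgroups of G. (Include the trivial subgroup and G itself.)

G has 36 subgroups. Checking conjugation-invariance by order — order 1: 1/1 normal; order 2: 1/17 normal; order 4: 1/9 normal; order 8: 1/5 normal; order 16: 3/3 normal; order 32: 1/1 normal.
Total normal subgroups: 8.

8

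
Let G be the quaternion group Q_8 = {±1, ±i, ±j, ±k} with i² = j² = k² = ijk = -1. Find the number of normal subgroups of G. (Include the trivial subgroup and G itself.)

6

G has 6 subgroups. Checking conjugation-invariance by order — order 1: 1/1 normal; order 2: 1/1 normal; order 4: 3/3 normal; order 8: 1/1 normal.
Total normal subgroups: 6.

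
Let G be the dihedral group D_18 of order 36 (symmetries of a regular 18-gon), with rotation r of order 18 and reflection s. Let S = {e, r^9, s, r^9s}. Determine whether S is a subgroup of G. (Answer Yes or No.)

|S| = 4 divides |G| = 36, consistent with Lagrange.
S contains the identity, every element's inverse is in S, and S is closed under ·: it is a subgroup.

Yes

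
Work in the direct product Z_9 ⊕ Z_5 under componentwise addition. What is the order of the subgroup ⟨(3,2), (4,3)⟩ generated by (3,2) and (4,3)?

45

|⟨(3,2)⟩| = 15 and |⟨(4,3)⟩| = 45, so |H| is a multiple of lcm(15, 45) = 45 and divides |G| = 45.
Closing {(3,2), (4,3)} under the group operation gives all of G, so |H| = 45.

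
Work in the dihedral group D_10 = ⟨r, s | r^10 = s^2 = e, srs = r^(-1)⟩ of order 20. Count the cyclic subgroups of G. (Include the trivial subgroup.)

14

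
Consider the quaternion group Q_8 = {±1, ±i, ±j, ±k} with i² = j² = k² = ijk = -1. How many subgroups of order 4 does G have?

|G| = 8 and 4 | 8, so subgroups of order 4 are possible by Lagrange.
The subgroups of order 4 are: {1, -1, i, -i}; {1, -1, j, -j}; {1, -1, k, -k}.
So G has 3 subgroups of order 4.

3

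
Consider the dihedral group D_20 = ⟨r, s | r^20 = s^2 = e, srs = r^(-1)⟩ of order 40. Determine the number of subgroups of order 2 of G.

21

|G| = 40 and 2 | 40, so subgroups of order 2 are possible by Lagrange.
The subgroups of order 2 are: {e, r^10}; {e, r^10s}; {e, r^11s}; {e, r^12s}; … (21 in all).
So G has 21 subgroups of order 2.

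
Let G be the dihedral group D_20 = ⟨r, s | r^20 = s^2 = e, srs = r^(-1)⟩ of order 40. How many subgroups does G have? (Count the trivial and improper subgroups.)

48

|G| = 40, so by Lagrange every subgroup order divides 40. Divisors: 1, 2, 4, 5, 8, 10, 20, 40.
Subgroups by order — order 1: 1; order 2: 21; order 4: 11; order 5: 1; order 8: 5; order 10: 5; order 20: 3; order 40: 1.
Total: 1 + 21 + 11 + 1 + 5 + 5 + 3 + 1 = 48.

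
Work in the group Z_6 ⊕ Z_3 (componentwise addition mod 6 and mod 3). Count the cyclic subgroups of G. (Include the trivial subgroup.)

Group the elements of G by the cyclic subgroup they generate; each cyclic subgroup of order d accounts for φ(d) elements.
Cyclic subgroups by order — order 1: 1; order 2: 1; order 3: 4; order 6: 4.
Total: 10.

10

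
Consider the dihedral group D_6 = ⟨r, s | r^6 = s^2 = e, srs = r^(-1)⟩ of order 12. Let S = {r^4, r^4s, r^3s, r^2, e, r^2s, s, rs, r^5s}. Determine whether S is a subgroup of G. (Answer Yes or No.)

No

|S| = 9 does not divide |G| = 12, so by Lagrange S is not a subgroup.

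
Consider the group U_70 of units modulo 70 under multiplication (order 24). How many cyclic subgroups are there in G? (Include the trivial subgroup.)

Each element a generates a cyclic subgroup ⟨a⟩; distinct elements may generate the same one (a cyclic group of order d has φ(d) generators).
Cyclic subgroups by order — order 1: 1; order 2: 3; order 3: 1; order 4: 2; order 6: 3; order 12: 2.
Total: 12.

12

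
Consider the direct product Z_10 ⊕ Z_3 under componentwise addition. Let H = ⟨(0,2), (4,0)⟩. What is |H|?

15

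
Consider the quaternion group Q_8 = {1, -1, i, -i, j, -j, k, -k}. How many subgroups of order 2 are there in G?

1

|G| = 8 and 2 | 8, so subgroups of order 2 are possible by Lagrange.
The subgroups of order 2 are: {1, -1}.
So G has 1 subgroup of order 2.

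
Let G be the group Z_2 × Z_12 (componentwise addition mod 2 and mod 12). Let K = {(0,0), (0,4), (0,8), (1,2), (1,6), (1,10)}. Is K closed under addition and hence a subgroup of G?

|K| = 6 divides |G| = 24, consistent with Lagrange.
K contains the identity, every element's inverse is in K, and K is closed under +: it is a subgroup.
In fact K = ⟨(1,2)⟩.

Yes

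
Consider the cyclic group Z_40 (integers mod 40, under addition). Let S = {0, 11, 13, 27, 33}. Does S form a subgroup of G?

No

33 ∈ S but its inverse 7 ∉ S, so S is not a subgroup.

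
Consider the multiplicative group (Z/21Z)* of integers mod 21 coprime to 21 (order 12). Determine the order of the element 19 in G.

Compute successive powers of 19 mod 21: 19, 4, 13, 16, 10, 1; 19^6 ≡ 1 (mod 21).
So |⟨19⟩| = 6.

6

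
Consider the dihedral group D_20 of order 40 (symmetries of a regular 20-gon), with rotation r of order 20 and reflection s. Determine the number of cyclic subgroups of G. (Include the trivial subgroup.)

26

Group the elements of G by the cyclic subgroup they generate; each cyclic subgroup of order d accounts for φ(d) elements.
Cyclic subgroups by order — order 1: 1; order 2: 21; order 4: 1; order 5: 1; order 10: 1; order 20: 1.
Total: 26.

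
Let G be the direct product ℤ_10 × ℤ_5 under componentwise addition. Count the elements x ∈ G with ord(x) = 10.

24

An element (a,b) has order lcm(ord(a), ord(b)); count pairs with lcm equal to 10.
Enumerating gives 24 such elements.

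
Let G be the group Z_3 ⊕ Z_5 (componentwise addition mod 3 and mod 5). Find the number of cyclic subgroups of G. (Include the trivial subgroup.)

4

A cyclic subgroup of order d is generated by each of its φ(d) elements of order d, so the cyclic subgroups of order d number (#elements of order d)/φ(d).
Cyclic subgroups by order — order 1: 1; order 3: 1; order 5: 1; order 15: 1.
Total: 4.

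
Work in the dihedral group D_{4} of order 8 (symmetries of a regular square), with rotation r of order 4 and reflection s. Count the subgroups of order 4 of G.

3

|G| = 8 and 4 | 8, so subgroups of order 4 are possible by Lagrange.
The subgroups of order 4 are: {e, r, r^2, r^3}; {e, r^2, s, r^2s}; {e, r^2, rs, r^3s}.
So G has 3 subgroups of order 4.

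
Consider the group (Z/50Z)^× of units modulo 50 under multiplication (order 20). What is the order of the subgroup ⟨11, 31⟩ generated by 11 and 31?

5

|⟨11⟩| = 5 and |⟨31⟩| = 5, so |H| is a multiple of lcm(5, 5) = 5 and divides |G| = 20.
Closing under the operation: H = {1, 11, 21, 31, 41}, so |H| = 5.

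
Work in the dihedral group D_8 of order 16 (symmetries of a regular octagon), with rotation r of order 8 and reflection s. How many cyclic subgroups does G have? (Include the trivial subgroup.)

12

Each element a generates a cyclic subgroup ⟨a⟩; distinct elements may generate the same one (a cyclic group of order d has φ(d) generators).
Cyclic subgroups by order — order 1: 1; order 2: 9; order 4: 1; order 8: 1.
Total: 12.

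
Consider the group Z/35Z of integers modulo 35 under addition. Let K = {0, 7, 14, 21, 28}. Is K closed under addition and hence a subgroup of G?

Yes

|K| = 5 divides |G| = 35, consistent with Lagrange.
K contains the identity, every element's inverse is in K, and K is closed under +: it is a subgroup.
In fact K = ⟨21⟩.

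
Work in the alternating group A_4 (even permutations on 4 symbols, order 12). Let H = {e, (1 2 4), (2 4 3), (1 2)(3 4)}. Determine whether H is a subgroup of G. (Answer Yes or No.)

(2 4 3) ∈ H but its inverse (2 3 4) ∉ H, so H is not a subgroup.

No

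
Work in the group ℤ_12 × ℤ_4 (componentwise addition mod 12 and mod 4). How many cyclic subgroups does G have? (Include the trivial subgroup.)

Each element a generates a cyclic subgroup ⟨a⟩; distinct elements may generate the same one (a cyclic group of order d has φ(d) generators).
Cyclic subgroups by order — order 1: 1; order 2: 3; order 3: 1; order 4: 6; order 6: 3; order 12: 6.
Total: 20.

20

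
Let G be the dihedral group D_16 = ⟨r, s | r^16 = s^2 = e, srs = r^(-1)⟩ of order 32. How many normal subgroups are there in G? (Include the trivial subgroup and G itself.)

G has 36 subgroups. Checking conjugation-invariance by order — order 1: 1/1 normal; order 2: 1/17 normal; order 4: 1/9 normal; order 8: 1/5 normal; order 16: 3/3 normal; order 32: 1/1 normal.
Total normal subgroups: 8.

8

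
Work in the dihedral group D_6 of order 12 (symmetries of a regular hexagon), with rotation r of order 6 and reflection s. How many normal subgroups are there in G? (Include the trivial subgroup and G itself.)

7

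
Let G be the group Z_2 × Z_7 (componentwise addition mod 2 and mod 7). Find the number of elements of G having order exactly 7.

An element (a,b) has order lcm(ord(a), ord(b)); count pairs with lcm equal to 7.
Enumerating gives 6 such elements.

6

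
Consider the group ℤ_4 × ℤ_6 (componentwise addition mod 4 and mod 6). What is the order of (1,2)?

The order of (1,2) in Z_4 × Z_6 is lcm(ord(1) in Z_4, ord(2) in Z_6).
ord(1) = 4 and ord(2) = 3, so |⟨(1,2)⟩| = lcm(4, 3) = 12.

12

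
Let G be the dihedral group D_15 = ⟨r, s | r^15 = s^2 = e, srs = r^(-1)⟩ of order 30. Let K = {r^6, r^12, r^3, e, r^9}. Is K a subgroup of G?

|K| = 5 divides |G| = 30, consistent with Lagrange.
K contains the identity, every element's inverse is in K, and K is closed under ·: it is a subgroup.
In fact K = ⟨r^9⟩.

Yes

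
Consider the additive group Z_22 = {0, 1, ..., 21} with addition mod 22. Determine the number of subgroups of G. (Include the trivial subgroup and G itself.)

4

A cyclic group of order 22 has exactly one subgroup for each divisor of 22.
Divisors of 22: 1, 2, 11, 22.
So Z_22 has 4 subgroups.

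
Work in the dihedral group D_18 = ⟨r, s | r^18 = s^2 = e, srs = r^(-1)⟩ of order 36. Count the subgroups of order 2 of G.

|G| = 36 and 2 | 36, so subgroups of order 2 are possible by Lagrange.
The subgroups of order 2 are: {e, r^10s}; {e, r^11s}; {e, r^12s}; {e, r^13s}; … (19 in all).
So G has 19 subgroups of order 2.

19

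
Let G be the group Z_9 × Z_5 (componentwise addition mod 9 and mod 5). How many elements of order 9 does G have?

An element (a,b) has order lcm(ord(a), ord(b)); count pairs with lcm equal to 9.
Enumerating gives 6 such elements.

6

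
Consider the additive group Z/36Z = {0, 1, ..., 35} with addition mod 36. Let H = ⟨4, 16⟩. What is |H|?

|⟨4⟩| = 9 and |⟨16⟩| = 9, so |H| is a multiple of lcm(9, 9) = 9 and divides |G| = 36.
Closing under the operation: H = {0, 4, 8, 12, 16, 20, 24, 28, 32}, so |H| = 9.

9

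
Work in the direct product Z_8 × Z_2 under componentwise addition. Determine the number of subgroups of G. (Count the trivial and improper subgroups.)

|G| = 16, so by Lagrange every subgroup order divides 16. Divisors: 1, 2, 4, 8, 16.
Subgroups by order — order 1: 1; order 2: 3; order 4: 3; order 8: 3; order 16: 1.
Total: 1 + 3 + 3 + 3 + 1 = 11.

11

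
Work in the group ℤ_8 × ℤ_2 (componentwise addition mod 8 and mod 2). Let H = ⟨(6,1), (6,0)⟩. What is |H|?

8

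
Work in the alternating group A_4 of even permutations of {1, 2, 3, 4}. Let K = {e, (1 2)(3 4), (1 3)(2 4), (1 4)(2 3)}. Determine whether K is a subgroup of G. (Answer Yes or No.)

Yes

|K| = 4 divides |G| = 12, consistent with Lagrange.
K contains the identity, every element's inverse is in K, and K is closed under ∘: it is a subgroup.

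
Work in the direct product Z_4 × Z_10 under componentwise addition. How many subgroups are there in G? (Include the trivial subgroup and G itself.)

|G| = 40, so by Lagrange every subgroup order divides 40. Divisors: 1, 2, 4, 5, 8, 10, 20, 40.
Subgroups by order — order 1: 1; order 2: 3; order 4: 3; order 5: 1; order 8: 1; order 10: 3; order 20: 3; order 40: 1.
Total: 1 + 3 + 3 + 1 + 1 + 3 + 3 + 1 = 16.

16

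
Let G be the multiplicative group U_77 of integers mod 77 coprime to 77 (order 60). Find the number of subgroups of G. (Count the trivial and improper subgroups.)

|G| = 60, so by Lagrange every subgroup order divides 60. Divisors: 1, 2, 3, 4, 5, 6, 10, 12, 15, 20, 30, 60.
Subgroups by order — order 1: 1; order 2: 3; order 3: 1; order 4: 1; order 5: 1; order 6: 3; order 10: 3; order 12: 1; order 15: 1; order 20: 1; order 30: 3; order 60: 1.
Total: 1 + 3 + 1 + 1 + 1 + 3 + 3 + 1 + 1 + 1 + 3 + 1 = 20.

20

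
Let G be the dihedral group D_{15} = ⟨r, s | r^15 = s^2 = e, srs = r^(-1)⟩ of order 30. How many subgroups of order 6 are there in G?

|G| = 30 and 6 | 30, so subgroups of order 6 are possible by Lagrange.
The subgroups of order 6 are: {e, r^5, r^10, s, r^5s, r^10s}; {e, r^5, r^10, rs, r^6s, r^11s}; {e, r^5, r^10, r^2s, r^7s, r^12s}; {e, r^5, r^10, r^3s, r^8s, r^13s}; … (5 in all).
So G has 5 subgroups of order 6.

5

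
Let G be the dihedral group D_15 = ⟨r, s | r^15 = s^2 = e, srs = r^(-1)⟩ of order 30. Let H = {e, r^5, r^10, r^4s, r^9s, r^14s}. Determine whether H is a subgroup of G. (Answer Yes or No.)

|H| = 6 divides |G| = 30, consistent with Lagrange.
H contains the identity, every element's inverse is in H, and H is closed under ·: it is a subgroup.

Yes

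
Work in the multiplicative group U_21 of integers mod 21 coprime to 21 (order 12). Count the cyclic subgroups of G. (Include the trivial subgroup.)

Group the elements of G by the cyclic subgroup they generate; each cyclic subgroup of order d accounts for φ(d) elements.
Cyclic subgroups by order — order 1: 1; order 2: 3; order 3: 1; order 6: 3.
Total: 8.

8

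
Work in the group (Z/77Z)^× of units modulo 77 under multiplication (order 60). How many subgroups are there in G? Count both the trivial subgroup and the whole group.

|G| = 60, so by Lagrange every subgroup order divides 60. Divisors: 1, 2, 3, 4, 5, 6, 10, 12, 15, 20, 30, 60.
Subgroups by order — order 1: 1; order 2: 3; order 3: 1; order 4: 1; order 5: 1; order 6: 3; order 10: 3; order 12: 1; order 15: 1; order 20: 1; order 30: 3; order 60: 1.
Total: 1 + 3 + 1 + 1 + 1 + 3 + 3 + 1 + 1 + 1 + 3 + 1 = 20.

20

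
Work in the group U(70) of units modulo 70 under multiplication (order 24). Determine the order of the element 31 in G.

6

Compute successive powers of 31 mod 70: 31, 51, 41, 11, 61, 1; 31^6 ≡ 1 (mod 70).
So |⟨31⟩| = 6.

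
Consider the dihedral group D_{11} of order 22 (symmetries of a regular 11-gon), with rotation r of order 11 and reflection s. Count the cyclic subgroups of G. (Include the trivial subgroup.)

13

A cyclic subgroup of order d is generated by each of its φ(d) elements of order d, so the cyclic subgroups of order d number (#elements of order d)/φ(d).
Cyclic subgroups by order — order 1: 1; order 2: 11; order 11: 1.
Total: 13.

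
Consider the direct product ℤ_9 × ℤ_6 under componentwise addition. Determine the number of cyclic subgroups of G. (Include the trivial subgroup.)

Group the elements of G by the cyclic subgroup they generate; each cyclic subgroup of order d accounts for φ(d) elements.
Cyclic subgroups by order — order 1: 1; order 2: 1; order 3: 4; order 6: 4; order 9: 3; order 18: 3.
Total: 16.

16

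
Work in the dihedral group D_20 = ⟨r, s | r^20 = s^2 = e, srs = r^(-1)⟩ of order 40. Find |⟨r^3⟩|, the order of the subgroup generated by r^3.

Computing powers of r^3: the smallest k with (r^3)^k = e is k = 20.

20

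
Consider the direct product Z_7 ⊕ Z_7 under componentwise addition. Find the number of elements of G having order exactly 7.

48

An element (a,b) has order lcm(ord(a), ord(b)); count pairs with lcm equal to 7.
Enumerating gives 48 such elements.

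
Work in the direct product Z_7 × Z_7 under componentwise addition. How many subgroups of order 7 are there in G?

|G| = 49 and 7 | 49, so subgroups of order 7 are possible by Lagrange.
The subgroups of order 7 are: {(0,0), (0,1), (0,2), (0,3), (0,4), (0,5), (0,6)}; {(0,0), (1,0), (2,0), (3,0), (4,0), (5,0), (6,0)}; {(0,0), (1,1), (2,2), (3,3), (4,4), (5,5), (6,6)}; {(0,0), (1,2), (2,4), (3,6), (4,1), (5,3), (6,5)}; … (8 in all).
So G has 8 subgroups of order 7.

8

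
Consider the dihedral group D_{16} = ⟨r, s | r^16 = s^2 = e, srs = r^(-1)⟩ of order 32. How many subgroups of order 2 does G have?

|G| = 32 and 2 | 32, so subgroups of order 2 are possible by Lagrange.
The subgroups of order 2 are: {e, r^10s}; {e, r^11s}; {e, r^12s}; {e, r^13s}; … (17 in all).
So G has 17 subgroups of order 2.

17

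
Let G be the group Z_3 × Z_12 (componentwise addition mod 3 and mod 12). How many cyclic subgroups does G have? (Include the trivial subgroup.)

Group the elements of G by the cyclic subgroup they generate; each cyclic subgroup of order d accounts for φ(d) elements.
Cyclic subgroups by order — order 1: 1; order 2: 1; order 3: 4; order 4: 1; order 6: 4; order 12: 4.
Total: 15.

15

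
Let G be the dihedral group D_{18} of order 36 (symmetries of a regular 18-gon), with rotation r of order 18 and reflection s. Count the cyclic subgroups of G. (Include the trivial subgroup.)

24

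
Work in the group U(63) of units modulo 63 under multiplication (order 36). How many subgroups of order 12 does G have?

|G| = 36 and 12 | 36, so subgroups of order 12 are possible by Lagrange.
The subgroups of order 12 are: {1, 8, 10, 17, 19, 26, 37, 44, 46, 53, 55, 62}; {1, 5, 8, 11, 23, 25, 38, 40, 52, 55, 58, 62}; {1, 8, 13, 20, 22, 29, 34, 41, 43, 50, 55, 62}; {1, 2, 4, 8, 16, 31, 32, 47, 55, 59, 61, 62}.
So G has 4 subgroups of order 12.

4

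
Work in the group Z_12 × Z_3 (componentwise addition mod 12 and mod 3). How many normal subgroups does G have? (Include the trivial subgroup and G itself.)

18

G is abelian, so every subgroup is normal.
G has 18 subgroups in total, hence 18 normal subgroups.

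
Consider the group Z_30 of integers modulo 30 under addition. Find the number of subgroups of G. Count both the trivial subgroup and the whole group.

8

Subgroups of the cyclic group Z_30 correspond bijectively to divisors of 30.
Divisors of 30: 1, 2, 3, 5, 6, 10, 15, 30.
So Z_30 has 8 subgroups.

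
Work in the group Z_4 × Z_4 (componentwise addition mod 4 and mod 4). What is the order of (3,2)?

The order of (3,2) in Z_4 × Z_4 is lcm(ord(3) in Z_4, ord(2) in Z_4).
ord(3) = 4 and ord(2) = 2, so |⟨(3,2)⟩| = lcm(4, 2) = 4.

4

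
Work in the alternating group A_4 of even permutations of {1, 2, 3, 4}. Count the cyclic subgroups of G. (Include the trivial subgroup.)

A cyclic subgroup of order d is generated by each of its φ(d) elements of order d, so the cyclic subgroups of order d number (#elements of order d)/φ(d).
Cyclic subgroups by order — order 1: 1; order 2: 3; order 3: 4.
Total: 8.

8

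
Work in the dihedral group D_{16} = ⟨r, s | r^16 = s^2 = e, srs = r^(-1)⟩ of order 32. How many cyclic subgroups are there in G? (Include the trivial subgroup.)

21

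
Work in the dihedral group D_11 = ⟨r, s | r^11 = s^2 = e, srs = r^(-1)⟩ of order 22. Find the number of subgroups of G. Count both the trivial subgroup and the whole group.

14

|G| = 22, so by Lagrange every subgroup order divides 22. Divisors: 1, 2, 11, 22.
Subgroups by order — order 1: 1; order 2: 11; order 11: 1; order 22: 1.
Total: 1 + 11 + 1 + 1 = 14.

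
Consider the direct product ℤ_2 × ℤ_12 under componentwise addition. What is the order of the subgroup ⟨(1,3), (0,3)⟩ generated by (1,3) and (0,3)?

8

|⟨(1,3)⟩| = 4 and |⟨(0,3)⟩| = 4, so |H| is a multiple of lcm(4, 4) = 4 and divides |G| = 24.
Closing under the operation: H = {(0,0), (0,3), (0,6), (0,9), (1,0), (1,3), (1,6), (1,9)}, so |H| = 8.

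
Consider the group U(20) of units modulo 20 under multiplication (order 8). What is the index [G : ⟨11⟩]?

4

|⟨11⟩| = 2 and |G| = 8.
By Lagrange, [G : H] = |G|/|H| = 8/2 = 4.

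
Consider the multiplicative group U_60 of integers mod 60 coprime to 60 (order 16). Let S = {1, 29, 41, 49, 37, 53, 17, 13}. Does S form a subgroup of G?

Yes

|S| = 8 divides |G| = 16, consistent with Lagrange.
S contains the identity, every element's inverse is in S, and S is closed under ·: it is a subgroup.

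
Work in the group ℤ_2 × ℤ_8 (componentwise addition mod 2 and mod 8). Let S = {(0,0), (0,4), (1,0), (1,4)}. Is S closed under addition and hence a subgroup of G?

|S| = 4 divides |G| = 16, consistent with Lagrange.
S contains the identity, every element's inverse is in S, and S is closed under +: it is a subgroup.

Yes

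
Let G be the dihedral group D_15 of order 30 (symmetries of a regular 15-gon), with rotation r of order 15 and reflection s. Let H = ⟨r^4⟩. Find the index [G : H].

2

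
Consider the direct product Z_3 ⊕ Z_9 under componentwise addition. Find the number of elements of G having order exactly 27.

0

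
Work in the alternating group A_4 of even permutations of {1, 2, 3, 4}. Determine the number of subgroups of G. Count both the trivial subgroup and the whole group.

10

|G| = 12, so by Lagrange every subgroup order divides 12. Divisors: 1, 2, 3, 4, 6, 12.
Subgroups by order — order 1: 1; order 2: 3; order 3: 4; order 4: 1; order 6: 0; order 12: 1.
Total: 1 + 3 + 4 + 1 + 0 + 1 = 10.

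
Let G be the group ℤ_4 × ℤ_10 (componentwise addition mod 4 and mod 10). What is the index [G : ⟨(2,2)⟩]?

4

|⟨(2,2)⟩| = 10 and |G| = 40.
By Lagrange, [G : H] = |G|/|H| = 40/10 = 4.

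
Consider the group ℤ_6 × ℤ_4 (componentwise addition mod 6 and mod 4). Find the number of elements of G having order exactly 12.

8

An element (a,b) has order lcm(ord(a), ord(b)); count pairs with lcm equal to 12.
Enumerating gives 8 such elements.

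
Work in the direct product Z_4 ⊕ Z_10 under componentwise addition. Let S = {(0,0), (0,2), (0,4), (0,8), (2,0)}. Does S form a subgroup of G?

(0,4) ∈ S but its inverse (0,6) ∉ S, so S is not a subgroup.

No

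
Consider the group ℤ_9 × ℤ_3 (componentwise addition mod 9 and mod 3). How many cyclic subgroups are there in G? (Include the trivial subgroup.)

8

A cyclic subgroup of order d is generated by each of its φ(d) elements of order d, so the cyclic subgroups of order d number (#elements of order d)/φ(d).
Cyclic subgroups by order — order 1: 1; order 3: 4; order 9: 3.
Total: 8.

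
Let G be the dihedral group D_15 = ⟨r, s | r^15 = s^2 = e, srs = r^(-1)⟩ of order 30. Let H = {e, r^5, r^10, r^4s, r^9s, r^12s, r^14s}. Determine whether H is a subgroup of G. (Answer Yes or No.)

No

|H| = 7 does not divide |G| = 30, so by Lagrange H is not a subgroup.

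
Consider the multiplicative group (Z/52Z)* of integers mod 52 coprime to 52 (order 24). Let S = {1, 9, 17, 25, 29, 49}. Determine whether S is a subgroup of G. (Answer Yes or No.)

|S| = 6 divides |G| = 24, consistent with Lagrange.
S contains the identity, every element's inverse is in S, and S is closed under ·: it is a subgroup.
In fact S = ⟨17⟩.

Yes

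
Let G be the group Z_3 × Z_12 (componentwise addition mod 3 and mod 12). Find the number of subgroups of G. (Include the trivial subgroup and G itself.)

|G| = 36, so by Lagrange every subgroup order divides 36. Divisors: 1, 2, 3, 4, 6, 9, 12, 18, 36.
Subgroups by order — order 1: 1; order 2: 1; order 3: 4; order 4: 1; order 6: 4; order 9: 1; order 12: 4; order 18: 1; order 36: 1.
Total: 1 + 1 + 4 + 1 + 4 + 1 + 4 + 1 + 1 = 18.

18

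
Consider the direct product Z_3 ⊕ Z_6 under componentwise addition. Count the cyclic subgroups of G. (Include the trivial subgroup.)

Group the elements of G by the cyclic subgroup they generate; each cyclic subgroup of order d accounts for φ(d) elements.
Cyclic subgroups by order — order 1: 1; order 2: 1; order 3: 4; order 6: 4.
Total: 10.

10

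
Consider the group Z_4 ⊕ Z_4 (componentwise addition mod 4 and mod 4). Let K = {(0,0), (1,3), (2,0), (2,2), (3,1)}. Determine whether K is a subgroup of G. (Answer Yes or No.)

No

|K| = 5 does not divide |G| = 16, so by Lagrange K is not a subgroup.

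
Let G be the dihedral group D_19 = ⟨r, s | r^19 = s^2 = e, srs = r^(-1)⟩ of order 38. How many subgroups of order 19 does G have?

|G| = 38 and 19 | 38, so subgroups of order 19 are possible by Lagrange.
The subgroups of order 19 are: {e, r, r^2, r^3, r^4, r^5, r^6, r^7, r^8, r^9, r^10, r^11, r^12, r^13, r^14, r^15, r^16, r^17, r^18}.
So G has 1 subgroup of order 19.

1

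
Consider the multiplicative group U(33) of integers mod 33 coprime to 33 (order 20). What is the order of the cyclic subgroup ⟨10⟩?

Compute successive powers of 10 mod 33: 10, 1; 10^2 ≡ 1 (mod 33).
So |⟨10⟩| = 2.

2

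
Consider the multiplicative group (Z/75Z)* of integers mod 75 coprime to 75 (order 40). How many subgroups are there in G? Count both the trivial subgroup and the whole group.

16

|G| = 40, so by Lagrange every subgroup order divides 40. Divisors: 1, 2, 4, 5, 8, 10, 20, 40.
Subgroups by order — order 1: 1; order 2: 3; order 4: 3; order 5: 1; order 8: 1; order 10: 3; order 20: 3; order 40: 1.
Total: 1 + 3 + 3 + 1 + 1 + 3 + 3 + 1 = 16.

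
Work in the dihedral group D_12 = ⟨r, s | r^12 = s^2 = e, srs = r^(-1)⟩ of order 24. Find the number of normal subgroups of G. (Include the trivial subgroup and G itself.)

9

G has 34 subgroups. Checking conjugation-invariance by order — order 1: 1/1 normal; order 2: 1/13 normal; order 3: 1/1 normal; order 4: 1/7 normal; order 6: 1/5 normal; order 8: 0/3 normal; order 12: 3/3 normal; order 24: 1/1 normal.
Total normal subgroups: 9.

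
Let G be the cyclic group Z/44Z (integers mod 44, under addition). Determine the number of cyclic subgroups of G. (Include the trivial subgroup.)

6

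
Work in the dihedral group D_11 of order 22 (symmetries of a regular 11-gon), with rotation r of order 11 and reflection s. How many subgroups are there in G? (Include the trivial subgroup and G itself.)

14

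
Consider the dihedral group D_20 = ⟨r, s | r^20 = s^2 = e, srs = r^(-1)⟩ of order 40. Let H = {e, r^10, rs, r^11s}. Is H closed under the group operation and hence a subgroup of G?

Yes

|H| = 4 divides |G| = 40, consistent with Lagrange.
H contains the identity, every element's inverse is in H, and H is closed under ·: it is a subgroup.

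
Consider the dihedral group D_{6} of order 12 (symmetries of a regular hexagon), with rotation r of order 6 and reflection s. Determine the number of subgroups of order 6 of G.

|G| = 12 and 6 | 12, so subgroups of order 6 are possible by Lagrange.
The subgroups of order 6 are: {e, r, r^2, r^3, r^4, r^5}; {e, r^2, r^4, s, r^2s, r^4s}; {e, r^2, r^4, rs, r^3s, r^5s}.
So G has 3 subgroups of order 6.

3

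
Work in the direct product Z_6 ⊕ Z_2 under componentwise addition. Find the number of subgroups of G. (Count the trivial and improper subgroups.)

|G| = 12, so by Lagrange every subgroup order divides 12. Divisors: 1, 2, 3, 4, 6, 12.
Subgroups by order — order 1: 1; order 2: 3; order 3: 1; order 4: 1; order 6: 3; order 12: 1.
Total: 1 + 3 + 1 + 1 + 3 + 1 = 10.

10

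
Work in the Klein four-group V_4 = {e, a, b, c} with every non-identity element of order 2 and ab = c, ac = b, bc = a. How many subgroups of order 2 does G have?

|G| = 4 and 2 | 4, so subgroups of order 2 are possible by Lagrange.
The subgroups of order 2 are: {e, a}; {e, b}; {e, c}.
So G has 3 subgroups of order 2.

3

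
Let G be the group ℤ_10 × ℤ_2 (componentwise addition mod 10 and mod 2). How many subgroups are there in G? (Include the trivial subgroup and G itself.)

10

|G| = 20, so by Lagrange every subgroup order divides 20. Divisors: 1, 2, 4, 5, 10, 20.
Subgroups by order — order 1: 1; order 2: 3; order 4: 1; order 5: 1; order 10: 3; order 20: 1.
Total: 1 + 3 + 1 + 1 + 3 + 1 = 10.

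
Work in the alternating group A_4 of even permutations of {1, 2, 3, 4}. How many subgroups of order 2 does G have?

3

|G| = 12 and 2 | 12, so subgroups of order 2 are possible by Lagrange.
The subgroups of order 2 are: {e, (1 2)(3 4)}; {e, (1 3)(2 4)}; {e, (1 4)(2 3)}.
So G has 3 subgroups of order 2.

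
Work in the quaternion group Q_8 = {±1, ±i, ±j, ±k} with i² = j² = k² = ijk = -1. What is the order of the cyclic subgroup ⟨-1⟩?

2

Computing powers of -1: the smallest k with (-1)^k = e is k = 2.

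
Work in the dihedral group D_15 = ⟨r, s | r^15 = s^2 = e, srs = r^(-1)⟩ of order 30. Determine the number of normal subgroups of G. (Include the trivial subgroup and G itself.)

5

G has 28 subgroups. Checking conjugation-invariance by order — order 1: 1/1 normal; order 2: 0/15 normal; order 3: 1/1 normal; order 5: 1/1 normal; order 6: 0/5 normal; order 10: 0/3 normal; order 15: 1/1 normal; order 30: 1/1 normal.
Total normal subgroups: 5.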